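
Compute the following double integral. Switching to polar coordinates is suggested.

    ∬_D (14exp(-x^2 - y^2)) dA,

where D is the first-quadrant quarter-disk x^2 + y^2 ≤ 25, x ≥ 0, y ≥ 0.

The region D is 0 ≤ r ≤ 5, 0 ≤ θ ≤ π/2 in polar coordinates, where x = r cos(θ), y = r sin(θ), and dA = r dr dθ.

Under the substitution, the integrand becomes 14exp(-r^2), so

    ∬_D (14exp(-x^2 - y^2)) dA = ∫_{0}^{π/2} ∫_{0}^{5} (14exp(-r^2)) · r dr dθ.

Inner integral (in r): ∫_{0}^{5} (14exp(-r^2)) · r dr = 7 - 7exp(-25).

Outer integral (in θ): ∫_{0}^{π/2} (7 - 7exp(-25)) dθ = -7π (1 - exp(25))exp(-25)/2.

Therefore ∬_D (14exp(-x^2 - y^2)) dA = -7π (1 - exp(25))exp(-25)/2.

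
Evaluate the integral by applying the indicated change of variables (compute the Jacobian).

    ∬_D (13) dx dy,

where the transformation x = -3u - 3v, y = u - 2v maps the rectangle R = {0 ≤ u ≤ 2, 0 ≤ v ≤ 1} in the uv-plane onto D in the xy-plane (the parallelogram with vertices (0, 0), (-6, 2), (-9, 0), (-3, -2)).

Compute the Jacobian determinant of (x, y) with respect to (u, v):

    ∂(x,y)/∂(u,v) = | -3  -3 | = (-3)(-2) - (-3)(1) = 9.
                   | 1  -2 |

Its absolute value is |J| = 9 (the area scaling factor).

Substituting x = -3u - 3v, y = u - 2v into the integrand,

    13 → 13,

so the integral becomes

    ∬_R (13) · |J| du dv = ∫_0^2 ∫_0^1 (117) dv du.

Inner (v): 117.
Outer (u): 234.

Therefore ∬_D (13) dx dy = 234.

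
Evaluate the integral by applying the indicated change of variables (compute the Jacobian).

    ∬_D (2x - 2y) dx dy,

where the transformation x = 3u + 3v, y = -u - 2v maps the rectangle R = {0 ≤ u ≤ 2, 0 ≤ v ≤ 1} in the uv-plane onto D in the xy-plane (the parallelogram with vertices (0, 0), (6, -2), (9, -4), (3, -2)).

Compute the Jacobian determinant of (x, y) with respect to (u, v):

    ∂(x,y)/∂(u,v) = | 3  3 | = (3)(-2) - (3)(-1) = -3.
                   | -1  -2 |

Its absolute value is |J| = 3 (the area scaling factor).

Substituting x = 3u + 3v, y = -u - 2v into the integrand,

    2x - 2y → 8u + 10v,

so the integral becomes

    ∬_R (8u + 10v) · |J| du dv = ∫_0^2 ∫_0^1 (24u + 30v) dv du.

Inner (v): 24u + 15.
Outer (u): 78.

Therefore ∬_D (2x - 2y) dx dy = 78.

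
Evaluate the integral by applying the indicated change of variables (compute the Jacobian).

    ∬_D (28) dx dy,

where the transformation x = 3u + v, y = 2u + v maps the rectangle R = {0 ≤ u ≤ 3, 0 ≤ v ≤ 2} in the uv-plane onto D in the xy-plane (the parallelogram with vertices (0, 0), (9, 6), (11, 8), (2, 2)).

Compute the Jacobian determinant of (x, y) with respect to (u, v):

    ∂(x,y)/∂(u,v) = | 3  1 | = (3)(1) - (1)(2) = 1.
                   | 2  1 |

Its absolute value is |J| = 1 (the area scaling factor).

Substituting x = 3u + v, y = 2u + v into the integrand,

    28 → 28,

so the integral becomes

    ∬_R (28) · |J| du dv = ∫_0^3 ∫_0^2 (28) dv du.

Inner (v): 56.
Outer (u): 168.

Therefore ∬_D (28) dx dy = 168.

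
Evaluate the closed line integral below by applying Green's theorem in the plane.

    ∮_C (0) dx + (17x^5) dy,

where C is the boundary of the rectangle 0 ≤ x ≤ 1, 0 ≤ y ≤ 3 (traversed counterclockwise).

Green's theorem converts the closed line integral into a double integral over the enclosed region D:

    ∮_C P dx + Q dy = ∬_D (∂Q/∂x - ∂P/∂y) dA.

Here P = 0, Q = 17x^5, so

    ∂Q/∂x = 85x^4,    ∂P/∂y = 0,
    ∂Q/∂x - ∂P/∂y = 85x^4.

D is the region 0 ≤ x ≤ 1, 0 ≤ y ≤ 3. Evaluating the double integral:

    ∬_D (85x^4) dA = ∫_0^{1} ∫_0^{3} (85x^4) dy dx.

Inner (y from 0 to 3): 255x^4.
Outer (x from 0 to 1): 51.

Therefore ∮_C P dx + Q dy = 51.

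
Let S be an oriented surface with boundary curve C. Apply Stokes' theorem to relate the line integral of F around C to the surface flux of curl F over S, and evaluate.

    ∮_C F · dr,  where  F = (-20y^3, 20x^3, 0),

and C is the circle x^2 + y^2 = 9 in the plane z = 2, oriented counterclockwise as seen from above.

Let S be the flat disk x^2 + y^2 ≤ 9 in the plane z = 2, with upward unit normal n̂ = ẑ. By Stokes' theorem,

    ∮_C F · dr = ∬_S (∇ × F) · n̂ dS = ∬_D (curl F)_z dA,

where D is the disk x^2 + y^2 ≤ 9.

Compute the curl of F = (-20y^3, 20x^3, 0):
    (∇ × F)_x = ∂F_z/∂y - ∂F_y/∂z = 0,
    (∇ × F)_y = ∂F_x/∂z - ∂F_z/∂x = 0,
    (∇ × F)_z = ∂F_y/∂x - ∂F_x/∂y = 60x^2 + 60y^2.

On z = 2, (curl F)_z = 60x^2 + 60y^2.

Convert to polar (x = r cos θ, y = r sin θ, dA = r dr dθ); the integrand becomes 60r^2, so

    ∬_D (curl F)_z dA = ∫_0^{2π} ∫_0^{3} (60r^2) · r dr dθ.

Inner (r from 0 to 3): 1215.
Outer (θ from 0 to 2π): 2430π.

Therefore ∮_C F · dr = 2430π.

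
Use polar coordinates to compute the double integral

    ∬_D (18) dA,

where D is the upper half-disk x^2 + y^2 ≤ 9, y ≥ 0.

The region D is 0 ≤ r ≤ 3, 0 ≤ θ ≤ π in polar coordinates, where x = r cos(θ), y = r sin(θ), and dA = r dr dθ.

Under the substitution, the integrand becomes 18, so

    ∬_D (18) dA = ∫_{0}^{π} ∫_{0}^{3} (18) · r dr dθ.

Inner integral (in r): ∫_{0}^{3} (18) · r dr = 81.

Outer integral (in θ): ∫_{0}^{π} (81) dθ = 81π.

Therefore ∬_D (18) dA = 81π.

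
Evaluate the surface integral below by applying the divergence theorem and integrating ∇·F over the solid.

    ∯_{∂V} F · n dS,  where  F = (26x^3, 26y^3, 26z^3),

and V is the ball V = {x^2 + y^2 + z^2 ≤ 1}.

By the divergence theorem,

    ∯_{∂V} F · n dS = ∭_V (∇ · F) dV.

Compute the divergence:
    ∇ · F = ∂F_x/∂x + ∂F_y/∂y + ∂F_z/∂z = 78x^2 + 78y^2 + 78z^2.

In spherical coordinates, x = ρ sin(φ) cos(θ), y = ρ sin(φ) sin(θ), z = ρ cos(φ), dV = ρ^2 sin(φ) dρ dφ dθ, with 0 ≤ ρ ≤ 1, 0 ≤ φ ≤ π, 0 ≤ θ ≤ 2π.

The integrand, after substitution and multiplying by the volume element, becomes (78ρ^2) · ρ^2 sin(φ), so

    ∭_V (∇·F) dV = ∫_0^{2π} ∫_0^{π} ∫_0^{1} (78ρ^2) · ρ^2 sin(φ) dρ dφ dθ.

Inner (ρ from 0 to 1): 78sin(φ)/5.
Middle (φ from 0 to π): 156/5.
Outer (θ from 0 to 2π): 312π/5.

Therefore ∯_{∂V} F · n dS = 312π/5.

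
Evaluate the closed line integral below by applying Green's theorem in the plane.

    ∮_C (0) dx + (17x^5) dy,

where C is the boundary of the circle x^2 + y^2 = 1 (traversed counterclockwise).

Green's theorem converts the closed line integral into a double integral over the enclosed region D:

    ∮_C P dx + Q dy = ∬_D (∂Q/∂x - ∂P/∂y) dA.

Here P = 0, Q = 17x^5, so

    ∂Q/∂x = 85x^4,    ∂P/∂y = 0,
    ∂Q/∂x - ∂P/∂y = 85x^4.

D is the region x^2 + y^2 ≤ 1. Evaluating the double integral:

In polar coordinates (x = r cos θ, y = r sin θ, dA = r dr dθ) the integrand becomes 85r^4cos(θ)^4, so

    ∬_D (85x^4) dA = ∫_0^{2π} ∫_0^{1} (85r^4cos(θ)^4) · r dr dθ.

Inner (r from 0 to 1): 85cos(θ)^4/6.
Outer (θ from 0 to 2π): 85π/8.

Therefore ∮_C P dx + Q dy = 85π/8.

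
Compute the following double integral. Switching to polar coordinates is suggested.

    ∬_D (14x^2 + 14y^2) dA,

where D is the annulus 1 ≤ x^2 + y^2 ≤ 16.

The region D is 1 ≤ r ≤ 4, 0 ≤ θ ≤ 2π in polar coordinates, where x = r cos(θ), y = r sin(θ), and dA = r dr dθ.

Under the substitution, the integrand becomes 14r^2, so

    ∬_D (14x^2 + 14y^2) dA = ∫_{0}^{2π} ∫_{1}^{4} (14r^2) · r dr dθ.

Inner integral (in r): ∫_{1}^{4} (14r^2) · r dr = 1785/2.

Outer integral (in θ): ∫_{0}^{2π} (1785/2) dθ = 1785π.

Therefore ∬_D (14x^2 + 14y^2) dA = 1785π.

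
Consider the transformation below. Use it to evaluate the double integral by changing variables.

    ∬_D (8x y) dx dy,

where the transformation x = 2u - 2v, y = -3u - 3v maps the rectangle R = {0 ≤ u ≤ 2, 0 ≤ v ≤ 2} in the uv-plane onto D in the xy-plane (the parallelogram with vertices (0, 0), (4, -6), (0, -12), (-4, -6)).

Compute the Jacobian determinant of (x, y) with respect to (u, v):

    ∂(x,y)/∂(u,v) = | 2  -2 | = (2)(-3) - (-2)(-3) = -12.
                   | -3  -3 |

Its absolute value is |J| = 12 (the area scaling factor).

Substituting x = 2u - 2v, y = -3u - 3v into the integrand,

    8x y → -48u^2 + 48v^2,

so the integral becomes

    ∬_R (-48u^2 + 48v^2) · |J| du dv = ∫_0^2 ∫_0^2 (-576u^2 + 576v^2) dv du.

Inner (v): 1536 - 1152u^2.
Outer (u): 0.

Therefore ∬_D (8x y) dx dy = 0.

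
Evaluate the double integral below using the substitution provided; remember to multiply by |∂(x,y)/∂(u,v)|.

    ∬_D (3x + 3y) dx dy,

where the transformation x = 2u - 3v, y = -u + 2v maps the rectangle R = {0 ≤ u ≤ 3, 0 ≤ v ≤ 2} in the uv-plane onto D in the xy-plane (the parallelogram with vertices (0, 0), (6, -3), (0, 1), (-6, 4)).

Compute the Jacobian determinant of (x, y) with respect to (u, v):

    ∂(x,y)/∂(u,v) = | 2  -3 | = (2)(2) - (-3)(-1) = 1.
                   | -1  2 |

Its absolute value is |J| = 1 (the area scaling factor).

Substituting x = 2u - 3v, y = -u + 2v into the integrand,

    3x + 3y → 3u - 3v,

so the integral becomes

    ∬_R (3u - 3v) · |J| du dv = ∫_0^3 ∫_0^2 (3u - 3v) dv du.

Inner (v): 6u - 6.
Outer (u): 9.

Therefore ∬_D (3x + 3y) dx dy = 9.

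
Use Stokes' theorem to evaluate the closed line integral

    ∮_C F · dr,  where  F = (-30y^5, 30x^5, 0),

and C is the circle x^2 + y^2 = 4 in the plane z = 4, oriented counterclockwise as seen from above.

Let S be the flat disk x^2 + y^2 ≤ 4 in the plane z = 4, with upward unit normal n̂ = ẑ. By Stokes' theorem,

    ∮_C F · dr = ∬_S (∇ × F) · n̂ dS = ∬_D (curl F)_z dA,

where D is the disk x^2 + y^2 ≤ 4.

Compute the curl of F = (-30y^5, 30x^5, 0):
    (∇ × F)_x = ∂F_z/∂y - ∂F_y/∂z = 0,
    (∇ × F)_y = ∂F_x/∂z - ∂F_z/∂x = 0,
    (∇ × F)_z = ∂F_y/∂x - ∂F_x/∂y = 150x^4 + 150y^4.

On z = 4, (curl F)_z = 150x^4 + 150y^4.

Convert to polar (x = r cos θ, y = r sin θ, dA = r dr dθ); the integrand becomes 150r^4(sin(θ)^4 + cos(θ)^4), so

    ∬_D (curl F)_z dA = ∫_0^{2π} ∫_0^{2} (150r^4(sin(θ)^4 + cos(θ)^4)) · r dr dθ.

Inner (r from 0 to 2): 1600sin(θ)^4 + 1600cos(θ)^4.
Outer (θ from 0 to 2π): 2400π.

Therefore ∮_C F · dr = 2400π.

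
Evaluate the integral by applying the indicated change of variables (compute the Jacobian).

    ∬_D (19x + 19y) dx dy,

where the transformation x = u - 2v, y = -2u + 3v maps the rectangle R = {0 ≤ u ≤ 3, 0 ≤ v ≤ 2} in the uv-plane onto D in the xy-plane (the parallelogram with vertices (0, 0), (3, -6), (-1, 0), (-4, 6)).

Compute the Jacobian determinant of (x, y) with respect to (u, v):

    ∂(x,y)/∂(u,v) = | 1  -2 | = (1)(3) - (-2)(-2) = -1.
                   | -2  3 |

Its absolute value is |J| = 1 (the area scaling factor).

Substituting x = u - 2v, y = -2u + 3v into the integrand,

    19x + 19y → -19u + 19v,

so the integral becomes

    ∬_R (-19u + 19v) · |J| du dv = ∫_0^3 ∫_0^2 (-19u + 19v) dv du.

Inner (v): 38 - 38u.
Outer (u): -57.

Therefore ∬_D (19x + 19y) dx dy = -57.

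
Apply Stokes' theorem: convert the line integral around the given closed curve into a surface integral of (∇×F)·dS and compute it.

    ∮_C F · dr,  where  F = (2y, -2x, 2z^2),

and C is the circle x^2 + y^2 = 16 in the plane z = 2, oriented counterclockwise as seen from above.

Let S be the flat disk x^2 + y^2 ≤ 16 in the plane z = 2, with upward unit normal n̂ = ẑ. By Stokes' theorem,

    ∮_C F · dr = ∬_S (∇ × F) · n̂ dS = ∬_D (curl F)_z dA,

where D is the disk x^2 + y^2 ≤ 16.

Compute the curl of F = (2y, -2x, 2z^2):
    (∇ × F)_x = ∂F_z/∂y - ∂F_y/∂z = 0,
    (∇ × F)_y = ∂F_x/∂z - ∂F_z/∂x = 0,
    (∇ × F)_z = ∂F_y/∂x - ∂F_x/∂y = -4.

On z = 2, (curl F)_z = -4.

Convert to polar (x = r cos θ, y = r sin θ, dA = r dr dθ); the integrand becomes -4, so

    ∬_D (curl F)_z dA = ∫_0^{2π} ∫_0^{4} (-4) · r dr dθ.

Inner (r from 0 to 4): -32.
Outer (θ from 0 to 2π): -64π.

Therefore ∮_C F · dr = -64π.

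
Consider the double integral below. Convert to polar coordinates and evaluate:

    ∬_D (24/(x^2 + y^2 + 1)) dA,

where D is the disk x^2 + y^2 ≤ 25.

The region D is 0 ≤ r ≤ 5, 0 ≤ θ ≤ 2π in polar coordinates, where x = r cos(θ), y = r sin(θ), and dA = r dr dθ.

Under the substitution, the integrand becomes 24/(r^2 + 1), so

    ∬_D (24/(x^2 + y^2 + 1)) dA = ∫_{0}^{2π} ∫_{0}^{5} (24/(r^2 + 1)) · r dr dθ.

Inner integral (in r): ∫_{0}^{5} (24/(r^2 + 1)) · r dr = log(95428956661682176).

Outer integral (in θ): ∫_{0}^{2π} (log(95428956661682176)) dθ = 24π log(26).

Therefore ∬_D (24/(x^2 + y^2 + 1)) dA = 24π log(26).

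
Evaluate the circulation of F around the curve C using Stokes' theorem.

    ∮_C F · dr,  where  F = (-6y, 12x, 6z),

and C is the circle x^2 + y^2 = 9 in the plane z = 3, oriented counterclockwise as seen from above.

Let S be the flat disk x^2 + y^2 ≤ 9 in the plane z = 3, with upward unit normal n̂ = ẑ. By Stokes' theorem,

    ∮_C F · dr = ∬_S (∇ × F) · n̂ dS = ∬_D (curl F)_z dA,

where D is the disk x^2 + y^2 ≤ 9.

Compute the curl of F = (-6y, 12x, 6z):
    (∇ × F)_x = ∂F_z/∂y - ∂F_y/∂z = 0,
    (∇ × F)_y = ∂F_x/∂z - ∂F_z/∂x = 0,
    (∇ × F)_z = ∂F_y/∂x - ∂F_x/∂y = 18.

On z = 3, (curl F)_z = 18.

Convert to polar (x = r cos θ, y = r sin θ, dA = r dr dθ); the integrand becomes 18, so

    ∬_D (curl F)_z dA = ∫_0^{2π} ∫_0^{3} (18) · r dr dθ.

Inner (r from 0 to 3): 81.
Outer (θ from 0 to 2π): 162π.

Therefore ∮_C F · dr = 162π.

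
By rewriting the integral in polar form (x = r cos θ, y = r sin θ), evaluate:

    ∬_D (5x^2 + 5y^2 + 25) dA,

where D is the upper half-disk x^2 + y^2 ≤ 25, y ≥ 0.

The region D is 0 ≤ r ≤ 5, 0 ≤ θ ≤ π in polar coordinates, where x = r cos(θ), y = r sin(θ), and dA = r dr dθ.

Under the substitution, the integrand becomes 5r^2 + 25, so

    ∬_D (5x^2 + 5y^2 + 25) dA = ∫_{0}^{π} ∫_{0}^{5} (5r^2 + 25) · r dr dθ.

Inner integral (in r): ∫_{0}^{5} (5r^2 + 25) · r dr = 4375/4.

Outer integral (in θ): ∫_{0}^{π} (4375/4) dθ = 4375π/4.

Therefore ∬_D (5x^2 + 5y^2 + 25) dA = 4375π/4.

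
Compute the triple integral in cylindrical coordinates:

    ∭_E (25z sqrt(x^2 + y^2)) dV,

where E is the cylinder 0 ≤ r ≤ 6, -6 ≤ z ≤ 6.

In cylindrical coordinates, x = r cos(θ), y = r sin(θ), z = z, and dV = r dr dθ dz.

The integrand becomes 25r z, so

    ∭_E (25z sqrt(x^2 + y^2)) dV = ∫_{0}^{2π} ∫_{0}^{6} ∫_{-6}^{6} (25r z) · r dz dr dθ.

Inner (z): 0.
Middle (r from 0 to 6): 0.
Outer (θ): 0.

Therefore the triple integral equals 0.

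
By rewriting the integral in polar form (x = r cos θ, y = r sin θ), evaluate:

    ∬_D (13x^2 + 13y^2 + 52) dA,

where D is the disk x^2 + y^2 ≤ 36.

The region D is 0 ≤ r ≤ 6, 0 ≤ θ ≤ 2π in polar coordinates, where x = r cos(θ), y = r sin(θ), and dA = r dr dθ.

Under the substitution, the integrand becomes 13r^2 + 52, so

    ∬_D (13x^2 + 13y^2 + 52) dA = ∫_{0}^{2π} ∫_{0}^{6} (13r^2 + 52) · r dr dθ.

Inner integral (in r): ∫_{0}^{6} (13r^2 + 52) · r dr = 5148.

Outer integral (in θ): ∫_{0}^{2π} (5148) dθ = 10296π.

Therefore ∬_D (13x^2 + 13y^2 + 52) dA = 10296π.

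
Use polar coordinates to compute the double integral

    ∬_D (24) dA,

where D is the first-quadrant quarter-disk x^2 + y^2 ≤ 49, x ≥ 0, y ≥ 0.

The region D is 0 ≤ r ≤ 7, 0 ≤ θ ≤ π/2 in polar coordinates, where x = r cos(θ), y = r sin(θ), and dA = r dr dθ.

Under the substitution, the integrand becomes 24, so

    ∬_D (24) dA = ∫_{0}^{π/2} ∫_{0}^{7} (24) · r dr dθ.

Inner integral (in r): ∫_{0}^{7} (24) · r dr = 588.

Outer integral (in θ): ∫_{0}^{π/2} (588) dθ = 294π.

Therefore ∬_D (24) dA = 294π.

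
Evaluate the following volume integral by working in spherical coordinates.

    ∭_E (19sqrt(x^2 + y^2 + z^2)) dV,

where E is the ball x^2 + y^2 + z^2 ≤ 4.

In spherical coordinates, x = ρ sin(φ) cos(θ), y = ρ sin(φ) sin(θ), z = ρ cos(φ), and dV = ρ^2 sin(φ) dρ dφ dθ.

The integrand becomes 19ρ, so

    ∭_E (19sqrt(x^2 + y^2 + z^2)) dV = ∫_{0}^{2π} ∫_{0}^{π} ∫_{0}^{2} (19ρ) · ρ^2 sin(φ) dρ dφ dθ.

Inner (ρ): 76sin(φ).
Middle (φ): 152.
Outer (θ): 304π.

Therefore the triple integral equals 304π.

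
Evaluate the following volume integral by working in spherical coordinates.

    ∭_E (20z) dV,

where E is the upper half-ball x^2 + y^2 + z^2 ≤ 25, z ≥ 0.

In spherical coordinates, x = ρ sin(φ) cos(θ), y = ρ sin(φ) sin(θ), z = ρ cos(φ), and dV = ρ^2 sin(φ) dρ dφ dθ.

The integrand becomes 20ρ cos(φ), so

    ∭_E (20z) dV = ∫_{0}^{2π} ∫_{0}^{π/2} ∫_{0}^{5} (20ρ cos(φ)) · ρ^2 sin(φ) dρ dφ dθ.

Inner (ρ): 3125sin(2φ)/2.
Middle (φ): 3125/2.
Outer (θ): 3125π.

Therefore the triple integral equals 3125π.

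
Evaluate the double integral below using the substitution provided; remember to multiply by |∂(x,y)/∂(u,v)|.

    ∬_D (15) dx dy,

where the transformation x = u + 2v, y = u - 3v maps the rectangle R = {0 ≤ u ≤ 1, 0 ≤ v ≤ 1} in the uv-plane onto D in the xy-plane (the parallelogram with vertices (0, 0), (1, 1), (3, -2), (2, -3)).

Compute the Jacobian determinant of (x, y) with respect to (u, v):

    ∂(x,y)/∂(u,v) = | 1  2 | = (1)(-3) - (2)(1) = -5.
                   | 1  -3 |

Its absolute value is |J| = 5 (the area scaling factor).

Substituting x = u + 2v, y = u - 3v into the integrand,

    15 → 15,

so the integral becomes

    ∬_R (15) · |J| du dv = ∫_0^1 ∫_0^1 (75) dv du.

Inner (v): 75.
Outer (u): 75.

Therefore ∬_D (15) dx dy = 75.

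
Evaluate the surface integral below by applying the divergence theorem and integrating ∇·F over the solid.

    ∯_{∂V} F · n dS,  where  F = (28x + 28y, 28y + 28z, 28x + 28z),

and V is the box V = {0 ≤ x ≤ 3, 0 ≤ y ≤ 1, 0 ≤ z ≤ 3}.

By the divergence theorem,

    ∯_{∂V} F · n dS = ∭_V (∇ · F) dV.

Compute the divergence:
    ∇ · F = ∂F_x/∂x + ∂F_y/∂y + ∂F_z/∂z = 28 + 28 + 28 = 84.

V is a rectangular box, so dV = dx dy dz with 0 ≤ x ≤ 3, 0 ≤ y ≤ 1, 0 ≤ z ≤ 3.

Integrate (84) over V as an iterated integral:

    ∭_V (∇·F) dV = ∫_0^{3} ∫_0^{1} ∫_0^{3} (84) dz dy dx.

Inner (z from 0 to 3): 252.
Middle (y from 0 to 1): 252.
Outer (x from 0 to 3): 756.

Therefore ∯_{∂V} F · n dS = 756.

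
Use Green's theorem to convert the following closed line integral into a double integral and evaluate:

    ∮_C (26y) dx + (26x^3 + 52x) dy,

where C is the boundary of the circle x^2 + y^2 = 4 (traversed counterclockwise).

Green's theorem converts the closed line integral into a double integral over the enclosed region D:

    ∮_C P dx + Q dy = ∬_D (∂Q/∂x - ∂P/∂y) dA.

Here P = 26y, Q = 26x^3 + 52x, so

    ∂Q/∂x = 78x^2 + 52,    ∂P/∂y = 26,
    ∂Q/∂x - ∂P/∂y = 78x^2 + 26.

D is the region x^2 + y^2 ≤ 4. Evaluating the double integral:

In polar coordinates (x = r cos θ, y = r sin θ, dA = r dr dθ) the integrand becomes 78r^2cos(θ)^2 + 26, so

    ∬_D (78x^2 + 26) dA = ∫_0^{2π} ∫_0^{2} (78r^2cos(θ)^2 + 26) · r dr dθ.

Inner (r from 0 to 2): 312cos(θ)^2 + 52.
Outer (θ from 0 to 2π): 416π.

Therefore ∮_C P dx + Q dy = 416π.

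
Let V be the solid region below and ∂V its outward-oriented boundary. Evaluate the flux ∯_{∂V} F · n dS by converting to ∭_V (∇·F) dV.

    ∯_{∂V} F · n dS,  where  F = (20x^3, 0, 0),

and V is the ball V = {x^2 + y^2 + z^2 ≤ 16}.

By the divergence theorem,

    ∯_{∂V} F · n dS = ∭_V (∇ · F) dV.

Compute the divergence:
    ∇ · F = ∂F_x/∂x + ∂F_y/∂y + ∂F_z/∂z = 60x^2 + 0 + 0 = 60x^2.

In spherical coordinates, x = ρ sin(φ) cos(θ), y = ρ sin(φ) sin(θ), z = ρ cos(φ), dV = ρ^2 sin(φ) dρ dφ dθ, with 0 ≤ ρ ≤ 4, 0 ≤ φ ≤ π, 0 ≤ θ ≤ 2π.

The integrand, after substitution and multiplying by the volume element, becomes (60ρ^2sin(φ)^2cos(θ)^2) · ρ^2 sin(φ), so

    ∭_V (∇·F) dV = ∫_0^{2π} ∫_0^{π} ∫_0^{4} (60ρ^2sin(φ)^2cos(θ)^2) · ρ^2 sin(φ) dρ dφ dθ.

Inner (ρ from 0 to 4): 12288sin(φ)^3cos(θ)^2.
Middle (φ from 0 to π): 16384cos(θ)^2.
Outer (θ from 0 to 2π): 16384π.

Therefore ∯_{∂V} F · n dS = 16384π.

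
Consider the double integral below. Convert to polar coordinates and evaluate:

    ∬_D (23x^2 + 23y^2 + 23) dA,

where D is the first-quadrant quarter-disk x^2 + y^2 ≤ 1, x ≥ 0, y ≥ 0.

The region D is 0 ≤ r ≤ 1, 0 ≤ θ ≤ π/2 in polar coordinates, where x = r cos(θ), y = r sin(θ), and dA = r dr dθ.

Under the substitution, the integrand becomes 23r^2 + 23, so

    ∬_D (23x^2 + 23y^2 + 23) dA = ∫_{0}^{π/2} ∫_{0}^{1} (23r^2 + 23) · r dr dθ.

Inner integral (in r): ∫_{0}^{1} (23r^2 + 23) · r dr = 69/4.

Outer integral (in θ): ∫_{0}^{π/2} (69/4) dθ = 69π/8.

Therefore ∬_D (23x^2 + 23y^2 + 23) dA = 69π/8.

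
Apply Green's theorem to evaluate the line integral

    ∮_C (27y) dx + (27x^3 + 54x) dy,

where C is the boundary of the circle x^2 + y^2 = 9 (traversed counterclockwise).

Green's theorem converts the closed line integral into a double integral over the enclosed region D:

    ∮_C P dx + Q dy = ∬_D (∂Q/∂x - ∂P/∂y) dA.

Here P = 27y, Q = 27x^3 + 54x, so

    ∂Q/∂x = 81x^2 + 54,    ∂P/∂y = 27,
    ∂Q/∂x - ∂P/∂y = 81x^2 + 27.

D is the region x^2 + y^2 ≤ 9. Evaluating the double integral:

In polar coordinates (x = r cos θ, y = r sin θ, dA = r dr dθ) the integrand becomes 81r^2cos(θ)^2 + 27, so

    ∬_D (81x^2 + 27) dA = ∫_0^{2π} ∫_0^{3} (81r^2cos(θ)^2 + 27) · r dr dθ.

Inner (r from 0 to 3): 6561cos(θ)^2/4 + 243/2.
Outer (θ from 0 to 2π): 7533π/4.

Therefore ∮_C P dx + Q dy = 7533π/4.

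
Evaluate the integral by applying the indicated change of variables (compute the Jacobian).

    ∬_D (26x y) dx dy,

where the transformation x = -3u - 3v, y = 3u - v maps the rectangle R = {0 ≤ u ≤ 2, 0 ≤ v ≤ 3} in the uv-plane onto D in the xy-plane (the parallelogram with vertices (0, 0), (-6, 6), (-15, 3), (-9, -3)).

Compute the Jacobian determinant of (x, y) with respect to (u, v):

    ∂(x,y)/∂(u,v) = | -3  -3 | = (-3)(-1) - (-3)(3) = 12.
                   | 3  -1 |

Its absolute value is |J| = 12 (the area scaling factor).

Substituting x = -3u - 3v, y = 3u - v into the integrand,

    26x y → -234u^2 - 156u v + 78v^2,

so the integral becomes

    ∬_R (-234u^2 - 156u v + 78v^2) · |J| du dv = ∫_0^2 ∫_0^3 (-2808u^2 - 1872u v + 936v^2) dv du.

Inner (v): -8424u^2 - 8424u + 8424.
Outer (u): -22464.

Therefore ∬_D (26x y) dx dy = -22464.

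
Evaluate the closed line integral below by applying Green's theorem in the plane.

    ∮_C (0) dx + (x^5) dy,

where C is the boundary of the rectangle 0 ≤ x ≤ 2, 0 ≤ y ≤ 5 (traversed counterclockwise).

Green's theorem converts the closed line integral into a double integral over the enclosed region D:

    ∮_C P dx + Q dy = ∬_D (∂Q/∂x - ∂P/∂y) dA.

Here P = 0, Q = x^5, so

    ∂Q/∂x = 5x^4,    ∂P/∂y = 0,
    ∂Q/∂x - ∂P/∂y = 5x^4.

D is the region 0 ≤ x ≤ 2, 0 ≤ y ≤ 5. Evaluating the double integral:

    ∬_D (5x^4) dA = ∫_0^{2} ∫_0^{5} (5x^4) dy dx.

Inner (y from 0 to 5): 25x^4.
Outer (x from 0 to 2): 160.

Therefore ∮_C P dx + Q dy = 160.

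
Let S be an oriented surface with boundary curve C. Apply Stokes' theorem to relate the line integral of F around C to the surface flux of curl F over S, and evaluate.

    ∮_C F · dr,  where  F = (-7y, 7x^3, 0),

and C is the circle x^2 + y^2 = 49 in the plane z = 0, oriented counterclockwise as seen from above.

Let S be the flat disk x^2 + y^2 ≤ 49 in the plane z = 0, with upward unit normal n̂ = ẑ. By Stokes' theorem,

    ∮_C F · dr = ∬_S (∇ × F) · n̂ dS = ∬_D (curl F)_z dA,

where D is the disk x^2 + y^2 ≤ 49.

Compute the curl of F = (-7y, 7x^3, 0):
    (∇ × F)_x = ∂F_z/∂y - ∂F_y/∂z = 0,
    (∇ × F)_y = ∂F_x/∂z - ∂F_z/∂x = 0,
    (∇ × F)_z = ∂F_y/∂x - ∂F_x/∂y = 21x^2 + 7.

On z = 0, (curl F)_z = 21x^2 + 7.

Convert to polar (x = r cos θ, y = r sin θ, dA = r dr dθ); the integrand becomes 21r^2cos(θ)^2 + 7, so

    ∬_D (curl F)_z dA = ∫_0^{2π} ∫_0^{7} (21r^2cos(θ)^2 + 7) · r dr dθ.

Inner (r from 0 to 7): 50421cos(θ)^2/4 + 343/2.
Outer (θ from 0 to 2π): 51793π/4.

Therefore ∮_C F · dr = 51793π/4.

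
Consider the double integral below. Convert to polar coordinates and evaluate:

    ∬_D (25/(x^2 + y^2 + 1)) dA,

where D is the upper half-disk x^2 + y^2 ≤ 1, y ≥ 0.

The region D is 0 ≤ r ≤ 1, 0 ≤ θ ≤ π in polar coordinates, where x = r cos(θ), y = r sin(θ), and dA = r dr dθ.

Under the substitution, the integrand becomes 25/(r^2 + 1), so

    ∬_D (25/(x^2 + y^2 + 1)) dA = ∫_{0}^{π} ∫_{0}^{1} (25/(r^2 + 1)) · r dr dθ.

Inner integral (in r): ∫_{0}^{1} (25/(r^2 + 1)) · r dr = 25log(2)/2.

Outer integral (in θ): ∫_{0}^{π} (25log(2)/2) dθ = 25π log(2)/2.

Therefore ∬_D (25/(x^2 + y^2 + 1)) dA = 25π log(2)/2.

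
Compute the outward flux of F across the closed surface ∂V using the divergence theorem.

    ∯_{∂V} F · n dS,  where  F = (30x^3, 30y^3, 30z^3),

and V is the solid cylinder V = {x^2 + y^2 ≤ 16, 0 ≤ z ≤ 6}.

By the divergence theorem,

    ∯_{∂V} F · n dS = ∭_V (∇ · F) dV.

Compute the divergence:
    ∇ · F = ∂F_x/∂x + ∂F_y/∂y + ∂F_z/∂z = 90x^2 + 90y^2 + 90z^2.

In cylindrical coordinates, x = r cos(θ), y = r sin(θ), z = z, dV = r dr dθ dz, with 0 ≤ r ≤ 4, 0 ≤ θ ≤ 2π, 0 ≤ z ≤ 6.

The integrand, after substitution and multiplying by the volume element, becomes (90r^2 + 90z^2) · r, so

    ∭_V (∇·F) dV = ∫_0^{2π} ∫_0^{4} ∫_0^{6} (90r^2 + 90z^2) · r dz dr dθ.

Inner (z from 0 to 6): 540r (r^2 + 12).
Middle (r from 0 to 4): 86400.
Outer (θ from 0 to 2π): 172800π.

Therefore ∯_{∂V} F · n dS = 172800π.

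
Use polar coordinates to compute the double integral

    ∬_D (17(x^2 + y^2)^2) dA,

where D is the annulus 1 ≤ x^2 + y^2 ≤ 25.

The region D is 1 ≤ r ≤ 5, 0 ≤ θ ≤ 2π in polar coordinates, where x = r cos(θ), y = r sin(θ), and dA = r dr dθ.

Under the substitution, the integrand becomes 17r^4, so

    ∬_D (17(x^2 + y^2)^2) dA = ∫_{0}^{2π} ∫_{1}^{5} (17r^4) · r dr dθ.

Inner integral (in r): ∫_{1}^{5} (17r^4) · r dr = 44268.

Outer integral (in θ): ∫_{0}^{2π} (44268) dθ = 88536π.

Therefore ∬_D (17(x^2 + y^2)^2) dA = 88536π.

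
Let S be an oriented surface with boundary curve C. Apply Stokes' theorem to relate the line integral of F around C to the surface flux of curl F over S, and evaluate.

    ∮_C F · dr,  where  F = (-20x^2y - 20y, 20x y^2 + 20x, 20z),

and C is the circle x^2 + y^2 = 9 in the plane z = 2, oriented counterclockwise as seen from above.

Let S be the flat disk x^2 + y^2 ≤ 9 in the plane z = 2, with upward unit normal n̂ = ẑ. By Stokes' theorem,

    ∮_C F · dr = ∬_S (∇ × F) · n̂ dS = ∬_D (curl F)_z dA,

where D is the disk x^2 + y^2 ≤ 9.

Compute the curl of F = (-20x^2y - 20y, 20x y^2 + 20x, 20z):
    (∇ × F)_x = ∂F_z/∂y - ∂F_y/∂z = 0,
    (∇ × F)_y = ∂F_x/∂z - ∂F_z/∂x = 0,
    (∇ × F)_z = ∂F_y/∂x - ∂F_x/∂y = 20x^2 + 20y^2 + 40.

On z = 2, (curl F)_z = 20x^2 + 20y^2 + 40.

Convert to polar (x = r cos θ, y = r sin θ, dA = r dr dθ); the integrand becomes 20r^2 + 40, so

    ∬_D (curl F)_z dA = ∫_0^{2π} ∫_0^{3} (20r^2 + 40) · r dr dθ.

Inner (r from 0 to 3): 585.
Outer (θ from 0 to 2π): 1170π.

Therefore ∮_C F · dr = 1170π.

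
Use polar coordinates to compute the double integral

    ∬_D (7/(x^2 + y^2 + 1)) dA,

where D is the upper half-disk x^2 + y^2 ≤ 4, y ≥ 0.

The region D is 0 ≤ r ≤ 2, 0 ≤ θ ≤ π in polar coordinates, where x = r cos(θ), y = r sin(θ), and dA = r dr dθ.

Under the substitution, the integrand becomes 7/(r^2 + 1), so

    ∬_D (7/(x^2 + y^2 + 1)) dA = ∫_{0}^{π} ∫_{0}^{2} (7/(r^2 + 1)) · r dr dθ.

Inner integral (in r): ∫_{0}^{2} (7/(r^2 + 1)) · r dr = 7log(5)/2.

Outer integral (in θ): ∫_{0}^{π} (7log(5)/2) dθ = 7π log(5)/2.

Therefore ∬_D (7/(x^2 + y^2 + 1)) dA = 7π log(5)/2.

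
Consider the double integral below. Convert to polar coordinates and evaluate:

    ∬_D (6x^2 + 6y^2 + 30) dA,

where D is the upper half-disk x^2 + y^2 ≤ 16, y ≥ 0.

The region D is 0 ≤ r ≤ 4, 0 ≤ θ ≤ π in polar coordinates, where x = r cos(θ), y = r sin(θ), and dA = r dr dθ.

Under the substitution, the integrand becomes 6r^2 + 30, so

    ∬_D (6x^2 + 6y^2 + 30) dA = ∫_{0}^{π} ∫_{0}^{4} (6r^2 + 30) · r dr dθ.

Inner integral (in r): ∫_{0}^{4} (6r^2 + 30) · r dr = 624.

Outer integral (in θ): ∫_{0}^{π} (624) dθ = 624π.

Therefore ∬_D (6x^2 + 6y^2 + 30) dA = 624π.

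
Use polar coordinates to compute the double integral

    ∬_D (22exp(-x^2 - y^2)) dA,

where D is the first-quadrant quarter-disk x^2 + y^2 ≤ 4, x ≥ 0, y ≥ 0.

The region D is 0 ≤ r ≤ 2, 0 ≤ θ ≤ π/2 in polar coordinates, where x = r cos(θ), y = r sin(θ), and dA = r dr dθ.

Under the substitution, the integrand becomes 22exp(-r^2), so

    ∬_D (22exp(-x^2 - y^2)) dA = ∫_{0}^{π/2} ∫_{0}^{2} (22exp(-r^2)) · r dr dθ.

Inner integral (in r): ∫_{0}^{2} (22exp(-r^2)) · r dr = 11 - 11exp(-4).

Outer integral (in θ): ∫_{0}^{π/2} (11 - 11exp(-4)) dθ = -11π (1 - exp(4))exp(-4)/2.

Therefore ∬_D (22exp(-x^2 - y^2)) dA = -11π (1 - exp(4))exp(-4)/2.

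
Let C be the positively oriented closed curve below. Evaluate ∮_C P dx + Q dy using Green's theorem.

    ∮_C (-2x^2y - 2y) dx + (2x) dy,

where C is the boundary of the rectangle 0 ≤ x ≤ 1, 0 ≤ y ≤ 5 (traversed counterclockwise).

Green's theorem converts the closed line integral into a double integral over the enclosed region D:

    ∮_C P dx + Q dy = ∬_D (∂Q/∂x - ∂P/∂y) dA.

Here P = -2x^2y - 2y, Q = 2x, so

    ∂Q/∂x = 2,    ∂P/∂y = -2x^2 - 2,
    ∂Q/∂x - ∂P/∂y = 2x^2 + 4.

D is the region 0 ≤ x ≤ 1, 0 ≤ y ≤ 5. Evaluating the double integral:

    ∬_D (2x^2 + 4) dA = ∫_0^{1} ∫_0^{5} (2x^2 + 4) dy dx.

Inner (y from 0 to 5): 10x^2 + 20.
Outer (x from 0 to 1): 70/3.

Therefore ∮_C P dx + Q dy = 70/3.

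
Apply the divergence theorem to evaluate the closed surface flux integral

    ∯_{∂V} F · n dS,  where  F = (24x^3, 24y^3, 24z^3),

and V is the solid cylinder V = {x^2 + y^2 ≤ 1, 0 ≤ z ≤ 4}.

By the divergence theorem,

    ∯_{∂V} F · n dS = ∭_V (∇ · F) dV.

Compute the divergence:
    ∇ · F = ∂F_x/∂x + ∂F_y/∂y + ∂F_z/∂z = 72x^2 + 72y^2 + 72z^2.

In cylindrical coordinates, x = r cos(θ), y = r sin(θ), z = z, dV = r dr dθ dz, with 0 ≤ r ≤ 1, 0 ≤ θ ≤ 2π, 0 ≤ z ≤ 4.

The integrand, after substitution and multiplying by the volume element, becomes (72r^2 + 72z^2) · r, so

    ∭_V (∇·F) dV = ∫_0^{2π} ∫_0^{1} ∫_0^{4} (72r^2 + 72z^2) · r dz dr dθ.

Inner (z from 0 to 4): 288r^3 + 1536r.
Middle (r from 0 to 1): 840.
Outer (θ from 0 to 2π): 1680π.

Therefore ∯_{∂V} F · n dS = 1680π.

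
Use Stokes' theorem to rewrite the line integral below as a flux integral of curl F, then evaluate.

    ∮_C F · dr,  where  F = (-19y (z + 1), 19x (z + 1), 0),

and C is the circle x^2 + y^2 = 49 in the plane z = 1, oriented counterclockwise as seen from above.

Let S be the flat disk x^2 + y^2 ≤ 49 in the plane z = 1, with upward unit normal n̂ = ẑ. By Stokes' theorem,

    ∮_C F · dr = ∬_S (∇ × F) · n̂ dS = ∬_D (curl F)_z dA,

where D is the disk x^2 + y^2 ≤ 49.

Compute the curl of F = (-19y (z + 1), 19x (z + 1), 0):
    (∇ × F)_x = ∂F_z/∂y - ∂F_y/∂z = -19x,
    (∇ × F)_y = ∂F_x/∂z - ∂F_z/∂x = -19y,
    (∇ × F)_z = ∂F_y/∂x - ∂F_x/∂y = 38z + 38.

On z = 1, (curl F)_z = 76.

Convert to polar (x = r cos θ, y = r sin θ, dA = r dr dθ); the integrand becomes 76, so

    ∬_D (curl F)_z dA = ∫_0^{2π} ∫_0^{7} (76) · r dr dθ.

Inner (r from 0 to 7): 1862.
Outer (θ from 0 to 2π): 3724π.

Therefore ∮_C F · dr = 3724π.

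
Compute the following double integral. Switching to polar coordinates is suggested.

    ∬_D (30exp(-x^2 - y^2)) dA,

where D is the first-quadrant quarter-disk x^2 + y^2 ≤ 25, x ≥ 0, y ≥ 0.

The region D is 0 ≤ r ≤ 5, 0 ≤ θ ≤ π/2 in polar coordinates, where x = r cos(θ), y = r sin(θ), and dA = r dr dθ.

Under the substitution, the integrand becomes 30exp(-r^2), so

    ∬_D (30exp(-x^2 - y^2)) dA = ∫_{0}^{π/2} ∫_{0}^{5} (30exp(-r^2)) · r dr dθ.

Inner integral (in r): ∫_{0}^{5} (30exp(-r^2)) · r dr = 15 - 15exp(-25).

Outer integral (in θ): ∫_{0}^{π/2} (15 - 15exp(-25)) dθ = -15π (1 - exp(25))exp(-25)/2.

Therefore ∬_D (30exp(-x^2 - y^2)) dA = -15π (1 - exp(25))exp(-25)/2.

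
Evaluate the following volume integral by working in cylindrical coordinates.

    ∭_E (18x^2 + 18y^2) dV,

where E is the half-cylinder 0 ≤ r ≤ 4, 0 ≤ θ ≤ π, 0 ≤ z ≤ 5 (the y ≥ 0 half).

In cylindrical coordinates, x = r cos(θ), y = r sin(θ), z = z, and dV = r dr dθ dz.

The integrand becomes 18r^2, so

    ∭_E (18x^2 + 18y^2) dV = ∫_{0}^{π} ∫_{0}^{4} ∫_{0}^{5} (18r^2) · r dz dr dθ.

Inner (z): 90r^3.
Middle (r from 0 to 4): 5760.
Outer (θ): 5760π.

Therefore the triple integral equals 5760π.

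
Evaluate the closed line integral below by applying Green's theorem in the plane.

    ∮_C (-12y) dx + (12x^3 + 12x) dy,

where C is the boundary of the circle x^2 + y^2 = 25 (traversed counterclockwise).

Green's theorem converts the closed line integral into a double integral over the enclosed region D:

    ∮_C P dx + Q dy = ∬_D (∂Q/∂x - ∂P/∂y) dA.

Here P = -12y, Q = 12x^3 + 12x, so

    ∂Q/∂x = 36x^2 + 12,    ∂P/∂y = -12,
    ∂Q/∂x - ∂P/∂y = 36x^2 + 24.

D is the region x^2 + y^2 ≤ 25. Evaluating the double integral:

In polar coordinates (x = r cos θ, y = r sin θ, dA = r dr dθ) the integrand becomes 36r^2cos(θ)^2 + 24, so

    ∬_D (36x^2 + 24) dA = ∫_0^{2π} ∫_0^{5} (36r^2cos(θ)^2 + 24) · r dr dθ.

Inner (r from 0 to 5): 5625cos(θ)^2 + 300.
Outer (θ from 0 to 2π): 6225π.

Therefore ∮_C P dx + Q dy = 6225π.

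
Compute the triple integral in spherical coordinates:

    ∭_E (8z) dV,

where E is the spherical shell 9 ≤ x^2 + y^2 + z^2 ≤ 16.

In spherical coordinates, x = ρ sin(φ) cos(θ), y = ρ sin(φ) sin(θ), z = ρ cos(φ), and dV = ρ^2 sin(φ) dρ dφ dθ.

The integrand becomes 8ρ cos(φ), so

    ∭_E (8z) dV = ∫_{0}^{2π} ∫_{0}^{π} ∫_{3}^{4} (8ρ cos(φ)) · ρ^2 sin(φ) dρ dφ dθ.

Inner (ρ): 175sin(2φ).
Middle (φ): 0.
Outer (θ): 0.

Therefore the triple integral equals 0.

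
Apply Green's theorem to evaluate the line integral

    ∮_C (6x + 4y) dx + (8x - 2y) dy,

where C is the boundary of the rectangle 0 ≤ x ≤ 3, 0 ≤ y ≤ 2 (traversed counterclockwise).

Green's theorem converts the closed line integral into a double integral over the enclosed region D:

    ∮_C P dx + Q dy = ∬_D (∂Q/∂x - ∂P/∂y) dA.

Here P = 6x + 4y, Q = 8x - 2y, so

    ∂Q/∂x = 8,    ∂P/∂y = 4,
    ∂Q/∂x - ∂P/∂y = 4.

D is the region 0 ≤ x ≤ 3, 0 ≤ y ≤ 2. Evaluating the double integral:

    ∬_D (4) dA = ∫_0^{3} ∫_0^{2} (4) dy dx.

Inner (y from 0 to 2): 8.
Outer (x from 0 to 3): 24.

Therefore ∮_C P dx + Q dy = 24.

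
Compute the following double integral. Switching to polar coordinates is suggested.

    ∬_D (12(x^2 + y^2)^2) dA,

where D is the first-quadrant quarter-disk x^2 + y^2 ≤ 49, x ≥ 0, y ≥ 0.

The region D is 0 ≤ r ≤ 7, 0 ≤ θ ≤ π/2 in polar coordinates, where x = r cos(θ), y = r sin(θ), and dA = r dr dθ.

Under the substitution, the integrand becomes 12r^4, so

    ∬_D (12(x^2 + y^2)^2) dA = ∫_{0}^{π/2} ∫_{0}^{7} (12r^4) · r dr dθ.

Inner integral (in r): ∫_{0}^{7} (12r^4) · r dr = 235298.

Outer integral (in θ): ∫_{0}^{π/2} (235298) dθ = 117649π.

Therefore ∬_D (12(x^2 + y^2)^2) dA = 117649π.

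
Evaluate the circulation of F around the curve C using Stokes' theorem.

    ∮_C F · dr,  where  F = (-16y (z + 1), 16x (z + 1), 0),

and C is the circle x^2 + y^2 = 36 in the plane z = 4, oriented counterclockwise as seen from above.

Let S be the flat disk x^2 + y^2 ≤ 36 in the plane z = 4, with upward unit normal n̂ = ẑ. By Stokes' theorem,

    ∮_C F · dr = ∬_S (∇ × F) · n̂ dS = ∬_D (curl F)_z dA,

where D is the disk x^2 + y^2 ≤ 36.

Compute the curl of F = (-16y (z + 1), 16x (z + 1), 0):
    (∇ × F)_x = ∂F_z/∂y - ∂F_y/∂z = -16x,
    (∇ × F)_y = ∂F_x/∂z - ∂F_z/∂x = -16y,
    (∇ × F)_z = ∂F_y/∂x - ∂F_x/∂y = 32z + 32.

On z = 4, (curl F)_z = 160.

Convert to polar (x = r cos θ, y = r sin θ, dA = r dr dθ); the integrand becomes 160, so

    ∬_D (curl F)_z dA = ∫_0^{2π} ∫_0^{6} (160) · r dr dθ.

Inner (r from 0 to 6): 2880.
Outer (θ from 0 to 2π): 5760π.

Therefore ∮_C F · dr = 5760π.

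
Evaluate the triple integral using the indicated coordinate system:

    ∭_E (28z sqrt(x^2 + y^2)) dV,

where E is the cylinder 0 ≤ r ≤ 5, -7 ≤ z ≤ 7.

In cylindrical coordinates, x = r cos(θ), y = r sin(θ), z = z, and dV = r dr dθ dz.

The integrand becomes 28r z, so

    ∭_E (28z sqrt(x^2 + y^2)) dV = ∫_{0}^{2π} ∫_{0}^{5} ∫_{-7}^{7} (28r z) · r dz dr dθ.

Inner (z): 0.
Middle (r from 0 to 5): 0.
Outer (θ): 0.

Therefore the triple integral equals 0.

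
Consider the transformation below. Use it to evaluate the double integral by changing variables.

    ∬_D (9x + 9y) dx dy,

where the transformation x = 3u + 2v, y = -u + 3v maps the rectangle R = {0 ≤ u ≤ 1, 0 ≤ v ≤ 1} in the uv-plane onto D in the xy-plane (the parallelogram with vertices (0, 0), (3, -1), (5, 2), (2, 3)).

Compute the Jacobian determinant of (x, y) with respect to (u, v):

    ∂(x,y)/∂(u,v) = | 3  2 | = (3)(3) - (2)(-1) = 11.
                   | -1  3 |

Its absolute value is |J| = 11 (the area scaling factor).

Substituting x = 3u + 2v, y = -u + 3v into the integrand,

    9x + 9y → 18u + 45v,

so the integral becomes

    ∬_R (18u + 45v) · |J| du dv = ∫_0^1 ∫_0^1 (198u + 495v) dv du.

Inner (v): 198u + 495/2.
Outer (u): 693/2.

Therefore ∬_D (9x + 9y) dx dy = 693/2.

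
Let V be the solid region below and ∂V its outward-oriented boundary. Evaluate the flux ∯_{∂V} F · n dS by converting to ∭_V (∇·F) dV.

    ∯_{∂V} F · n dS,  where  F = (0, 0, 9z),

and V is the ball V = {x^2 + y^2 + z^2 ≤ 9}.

By the divergence theorem,

    ∯_{∂V} F · n dS = ∭_V (∇ · F) dV.

Compute the divergence:
    ∇ · F = ∂F_x/∂x + ∂F_y/∂y + ∂F_z/∂z = 0 + 0 + 9 = 9.

In spherical coordinates, x = ρ sin(φ) cos(θ), y = ρ sin(φ) sin(θ), z = ρ cos(φ), dV = ρ^2 sin(φ) dρ dφ dθ, with 0 ≤ ρ ≤ 3, 0 ≤ φ ≤ π, 0 ≤ θ ≤ 2π.

The integrand, after substitution and multiplying by the volume element, becomes (9) · ρ^2 sin(φ), so

    ∭_V (∇·F) dV = ∫_0^{2π} ∫_0^{π} ∫_0^{3} (9) · ρ^2 sin(φ) dρ dφ dθ.

Inner (ρ from 0 to 3): 81sin(φ).
Middle (φ from 0 to π): 162.
Outer (θ from 0 to 2π): 324π.

Therefore ∯_{∂V} F · n dS = 324π.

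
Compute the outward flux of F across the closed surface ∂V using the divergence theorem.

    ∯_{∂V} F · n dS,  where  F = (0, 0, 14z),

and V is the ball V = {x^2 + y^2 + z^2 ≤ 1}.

By the divergence theorem,

    ∯_{∂V} F · n dS = ∭_V (∇ · F) dV.

Compute the divergence:
    ∇ · F = ∂F_x/∂x + ∂F_y/∂y + ∂F_z/∂z = 0 + 0 + 14 = 14.

In spherical coordinates, x = ρ sin(φ) cos(θ), y = ρ sin(φ) sin(θ), z = ρ cos(φ), dV = ρ^2 sin(φ) dρ dφ dθ, with 0 ≤ ρ ≤ 1, 0 ≤ φ ≤ π, 0 ≤ θ ≤ 2π.

The integrand, after substitution and multiplying by the volume element, becomes (14) · ρ^2 sin(φ), so

    ∭_V (∇·F) dV = ∫_0^{2π} ∫_0^{π} ∫_0^{1} (14) · ρ^2 sin(φ) dρ dφ dθ.

Inner (ρ from 0 to 1): 14sin(φ)/3.
Middle (φ from 0 to π): 28/3.
Outer (θ from 0 to 2π): 56π/3.

Therefore ∯_{∂V} F · n dS = 56π/3.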